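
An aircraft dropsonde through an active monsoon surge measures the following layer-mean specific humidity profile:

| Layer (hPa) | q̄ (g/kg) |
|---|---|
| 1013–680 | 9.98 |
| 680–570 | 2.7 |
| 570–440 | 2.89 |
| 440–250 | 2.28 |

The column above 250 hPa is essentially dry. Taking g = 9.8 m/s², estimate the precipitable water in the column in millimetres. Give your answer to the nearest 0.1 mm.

Precipitable water is the column-integrated vapour mass per unit area: PW = (1/g) Σ q̄ Δp, with q in kg/kg and Δp in Pa (1 kg/m² of water = 1 mm).
Layer 1013–680 hPa: Δp = 333 hPa = 33300 Pa, q̄ = 0.00998 kg/kg → 0.00998 × 33300 / 9.8 = 33.91 mm
Layer 680–570 hPa: Δp = 110 hPa = 11000 Pa, q̄ = 0.0027 kg/kg → 0.0027 × 11000 / 9.8 = 3.03 mm
Layer 570–440 hPa: Δp = 130 hPa = 13000 Pa, q̄ = 0.00289 kg/kg → 0.00289 × 13000 / 9.8 = 3.83 mm
Layer 440–250 hPa: Δp = 190 hPa = 19000 Pa, q̄ = 0.00228 kg/kg → 0.00228 × 19000 / 9.8 = 4.42 mm
PW = 33.91 + 3.03 + 3.83 + 4.42 = 45.19 ≈ 45.2 mm.

PW ≈ 45.2 mm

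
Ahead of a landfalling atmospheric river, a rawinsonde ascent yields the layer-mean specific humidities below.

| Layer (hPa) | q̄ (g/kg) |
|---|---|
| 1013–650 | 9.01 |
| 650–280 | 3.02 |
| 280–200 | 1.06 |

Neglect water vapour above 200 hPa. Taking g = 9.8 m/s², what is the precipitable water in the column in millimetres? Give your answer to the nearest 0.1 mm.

Precipitable water is the column-integrated vapour mass per unit area: PW = (1/g) Σ q̄ Δp, with q in kg/kg and Δp in Pa (1 kg/m² of water = 1 mm).
Layer 1013–650 hPa: Δp = 363 hPa = 36300 Pa, q̄ = 0.00901 kg/kg → 0.00901 × 36300 / 9.8 = 33.37 mm
Layer 650–280 hPa: Δp = 370 hPa = 37000 Pa, q̄ = 0.00302 kg/kg → 0.00302 × 37000 / 9.8 = 11.40 mm
Layer 280–200 hPa: Δp = 80 hPa = 8000 Pa, q̄ = 0.00106 kg/kg → 0.00106 × 8000 / 9.8 = 0.87 mm
PW = 33.37 + 11.40 + 0.87 = 45.64 ≈ 45.6 mm.

PW ≈ 45.6 mm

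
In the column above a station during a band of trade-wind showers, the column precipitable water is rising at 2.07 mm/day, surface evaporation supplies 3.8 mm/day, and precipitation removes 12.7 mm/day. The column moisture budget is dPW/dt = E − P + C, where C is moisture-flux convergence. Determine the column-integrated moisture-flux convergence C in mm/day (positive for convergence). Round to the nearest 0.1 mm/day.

dPW/dt = +2.07 mm/day.
C = dPW/dt − E + P = (+2.07) − 3.8 + 12.7 = 11.0 mm/day.

C ≈ 11.0 mm/day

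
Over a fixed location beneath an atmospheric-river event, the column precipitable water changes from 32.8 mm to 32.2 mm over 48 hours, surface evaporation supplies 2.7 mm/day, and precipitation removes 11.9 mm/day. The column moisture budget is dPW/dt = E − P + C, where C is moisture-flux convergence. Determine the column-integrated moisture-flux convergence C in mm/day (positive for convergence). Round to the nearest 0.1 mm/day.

dPW/dt = (32.2 − 32.8) mm / (48/24 day) = -0.300 mm/day.
C = dPW/dt − E + P = (-0.300) − 2.7 + 11.9 = 8.9 mm/day.

C ≈ 8.9 mm/day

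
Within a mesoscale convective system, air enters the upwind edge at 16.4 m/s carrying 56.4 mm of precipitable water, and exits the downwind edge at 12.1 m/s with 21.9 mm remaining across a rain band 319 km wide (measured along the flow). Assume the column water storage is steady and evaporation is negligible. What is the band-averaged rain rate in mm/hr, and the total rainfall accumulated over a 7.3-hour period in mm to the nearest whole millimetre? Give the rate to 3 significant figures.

R ≈ 7.45 mm/hr; total ≈ 54 mm

Column moisture flux per unit crosswind length is F = V × PW.
Inflow: F_in = 16.4 × 56.4 = 924.96 mm·m/s
Outflow: F_out = 12.1 × 21.9 = 264.99 mm·m/s
Steady-state rate R = (F_in − F_out)/L = (924.96 − 264.99) / 319000 m = 2.069e-03 mm/s.
R = 2.069e-03 × 3600 = 7.45 mm/hr.
Over 7.3 h: total = 7.45 × 7.3 = 54.385 ≈ 54 mm.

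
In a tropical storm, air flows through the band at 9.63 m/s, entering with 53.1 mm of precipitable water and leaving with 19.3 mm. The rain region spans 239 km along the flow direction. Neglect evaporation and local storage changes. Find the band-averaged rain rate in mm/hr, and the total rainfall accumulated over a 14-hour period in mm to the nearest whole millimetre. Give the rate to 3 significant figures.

Column moisture flux per unit crosswind length is F = V × PW.
Inflow: F_in = 9.63 × 53.1 = 511.353 mm·m/s
Outflow: F_out = 9.63 × 19.3 = 185.859 mm·m/s
Steady-state rate R = (F_in − F_out)/L = (511.353 − 185.859) / 239000 m = 1.362e-03 mm/s.
R = 1.362e-03 × 3600 = 4.90 mm/hr.
Over 14 h: total = 4.90 × 14 = 68.6 ≈ 69 mm.

R ≈ 4.90 mm/hr; total ≈ 69 mm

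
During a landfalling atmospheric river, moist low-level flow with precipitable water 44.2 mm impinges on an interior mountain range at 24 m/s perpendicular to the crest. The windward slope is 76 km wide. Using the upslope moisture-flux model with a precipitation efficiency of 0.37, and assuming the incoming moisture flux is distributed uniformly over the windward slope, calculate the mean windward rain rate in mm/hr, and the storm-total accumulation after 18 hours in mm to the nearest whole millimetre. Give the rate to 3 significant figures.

R ≈ 18.6 mm/hr; total ≈ 335 mm

Incoming column moisture flux per unit ridge length: F = V × PW = 24 × 44.2 = 1060.8 mm·m/s.
Spread over the 76 km slope with efficiency ε = 0.37: R = ε·F/W = 0.37 × 1060.8 / 76000 m = 5.164e-03 mm/s.
R = 5.164e-03 × 3600 = 18.6 mm/hr.
Over 18 h: total = 18.6 × 18 = 334.8 ≈ 335 mm.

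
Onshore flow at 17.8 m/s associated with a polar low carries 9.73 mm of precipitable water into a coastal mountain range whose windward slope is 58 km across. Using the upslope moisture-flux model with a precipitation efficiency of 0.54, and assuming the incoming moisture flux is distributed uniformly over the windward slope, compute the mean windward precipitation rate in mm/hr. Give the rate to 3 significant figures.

R ≈ 5.80 mm/hr

Incoming column moisture flux per unit ridge length: F = V × PW = 17.8 × 9.73 = 173.194 mm·m/s.
Spread over the 58 km slope with efficiency ε = 0.54: R = ε·F/W = 0.54 × 173.194 / 58000 m = 1.612e-03 mm/s.
R = 1.612e-03 × 3600 = 5.80 mm/hr.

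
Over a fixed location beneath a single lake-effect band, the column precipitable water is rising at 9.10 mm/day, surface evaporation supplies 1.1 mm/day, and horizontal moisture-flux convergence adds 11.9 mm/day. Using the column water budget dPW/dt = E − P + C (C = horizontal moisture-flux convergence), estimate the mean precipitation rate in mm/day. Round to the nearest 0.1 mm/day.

dPW/dt = +9.10 mm/day.
P = E + C − dPW/dt = 1.1 + (11.9) − (+9.10) = 3.9 mm/day.

P ≈ 3.9 mm/day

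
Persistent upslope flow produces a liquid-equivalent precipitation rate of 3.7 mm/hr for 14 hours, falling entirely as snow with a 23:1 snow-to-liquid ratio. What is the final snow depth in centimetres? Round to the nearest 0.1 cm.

Liquid-equivalent depth = 3.7 × 14 = 51.8 mm.
Snow depth = 51.8 mm × 23 = 1191.4 mm = 119.1 cm.

snow depth ≈ 119.1 cm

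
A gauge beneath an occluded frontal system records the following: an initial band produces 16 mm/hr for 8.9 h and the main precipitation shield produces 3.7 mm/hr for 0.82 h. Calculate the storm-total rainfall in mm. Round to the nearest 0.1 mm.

total ≈ 145.4 mm

Total = Σ Rᵢ Δtᵢ = 16 × 8.9 + 3.7 × 0.82
      = 142.4 + 3.034 = 145.4 mm.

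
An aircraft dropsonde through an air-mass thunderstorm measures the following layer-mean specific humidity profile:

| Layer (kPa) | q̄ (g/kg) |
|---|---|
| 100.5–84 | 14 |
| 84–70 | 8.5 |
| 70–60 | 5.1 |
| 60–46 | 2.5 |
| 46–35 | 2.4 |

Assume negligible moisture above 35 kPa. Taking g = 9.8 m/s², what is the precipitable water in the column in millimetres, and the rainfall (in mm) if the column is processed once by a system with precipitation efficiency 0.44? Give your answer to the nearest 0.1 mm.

Precipitable water is the column-integrated vapour mass per unit area: PW = (1/g) Σ q̄ Δp, with q in kg/kg and Δp in Pa (1 kg/m² of water = 1 mm).
Layer 100.5–84 kPa: Δp = 165 hPa = 16500 Pa, q̄ = 0.014 kg/kg → 0.014 × 16500 / 9.8 = 23.57 mm
Layer 84–70 kPa: Δp = 140 hPa = 14000 Pa, q̄ = 0.0085 kg/kg → 0.0085 × 14000 / 9.8 = 12.14 mm
Layer 70–60 kPa: Δp = 100 hPa = 10000 Pa, q̄ = 0.0051 kg/kg → 0.0051 × 10000 / 9.8 = 5.20 mm
Layer 60–46 kPa: Δp = 140 hPa = 14000 Pa, q̄ = 0.0025 kg/kg → 0.0025 × 14000 / 9.8 = 3.57 mm
Layer 46–35 kPa: Δp = 110 hPa = 11000 Pa, q̄ = 0.0024 kg/kg → 0.0024 × 11000 / 9.8 = 2.69 mm
PW = 23.57 + 12.14 + 5.20 + 3.57 + 2.69 = 47.17 ≈ 47.2 mm.
Rainfall = ε × PW = 0.44 × 47.2 = 20.8 mm.

PW ≈ 47.2 mm; rainfall ≈ 20.8 mm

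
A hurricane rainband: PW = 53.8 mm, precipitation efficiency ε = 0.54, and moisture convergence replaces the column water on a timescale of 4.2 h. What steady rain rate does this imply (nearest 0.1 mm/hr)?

R ≈ 6.9 mm/hr

Each overturning extracts ε × PW = 0.54 × 53.8 = 29.052 mm.
Rate = ε·PW / τ = 29.052 / 4.2 h = 6.9 mm/hr.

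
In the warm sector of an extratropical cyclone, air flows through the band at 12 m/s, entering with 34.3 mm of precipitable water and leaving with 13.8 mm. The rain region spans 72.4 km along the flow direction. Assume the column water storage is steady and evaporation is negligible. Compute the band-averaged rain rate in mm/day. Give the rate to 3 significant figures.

Column moisture flux per unit crosswind length is F = V × PW.
Inflow: F_in = 12 × 34.3 = 411.6 mm·m/s
Outflow: F_out = 12 × 13.8 = 165.6 mm·m/s
Steady-state rate R = (F_in − F_out)/L = (411.6 − 165.6) / 72400 m = 3.398e-03 mm/s.
R = 3.398e-03 × 3600 × 24 = 294 mm/day.

R ≈ 294 mm/day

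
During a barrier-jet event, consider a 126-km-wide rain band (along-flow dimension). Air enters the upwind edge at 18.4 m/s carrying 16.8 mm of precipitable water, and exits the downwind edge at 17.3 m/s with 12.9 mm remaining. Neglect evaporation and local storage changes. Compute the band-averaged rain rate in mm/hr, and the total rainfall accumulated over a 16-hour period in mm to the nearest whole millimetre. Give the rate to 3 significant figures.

R ≈ 2.46 mm/hr; total ≈ 39 mm

Column moisture flux per unit crosswind length is F = V × PW.
Inflow: F_in = 18.4 × 16.8 = 309.12 mm·m/s
Outflow: F_out = 17.3 × 12.9 = 223.17 mm·m/s
Steady-state rate R = (F_in − F_out)/L = (309.12 − 223.17) / 126000 m = 6.821e-04 mm/s.
R = 6.821e-04 × 3600 = 2.46 mm/hr.
Over 16 h: total = 2.46 × 16 = 39.36 ≈ 39 mm.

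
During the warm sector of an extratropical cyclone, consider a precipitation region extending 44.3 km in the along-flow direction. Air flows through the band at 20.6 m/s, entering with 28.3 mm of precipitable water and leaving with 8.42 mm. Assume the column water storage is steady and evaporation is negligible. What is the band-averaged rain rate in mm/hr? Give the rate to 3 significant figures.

Column moisture flux per unit crosswind length is F = V × PW.
Inflow: F_in = 20.6 × 28.3 = 582.98 mm·m/s
Outflow: F_out = 20.6 × 8.42 = 173.452 mm·m/s
Steady-state rate R = (F_in − F_out)/L = (582.98 − 173.452) / 44300 m = 9.244e-03 mm/s.
R = 9.244e-03 × 3600 = 33.3 mm/hr.

R ≈ 33.3 mm/hr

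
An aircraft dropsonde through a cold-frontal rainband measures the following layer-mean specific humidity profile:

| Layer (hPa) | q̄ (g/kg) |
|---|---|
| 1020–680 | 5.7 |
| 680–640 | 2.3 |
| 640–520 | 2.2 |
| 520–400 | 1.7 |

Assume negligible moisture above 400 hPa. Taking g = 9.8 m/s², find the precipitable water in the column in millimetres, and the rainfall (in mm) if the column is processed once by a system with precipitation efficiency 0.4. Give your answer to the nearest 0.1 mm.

PW ≈ 25.5 mm; rainfall ≈ 10.2 mm

Precipitable water is the column-integrated vapour mass per unit area: PW = (1/g) Σ q̄ Δp, with q in kg/kg and Δp in Pa (1 kg/m² of water = 1 mm).
Layer 1020–680 hPa: Δp = 340 hPa = 34000 Pa, q̄ = 0.0057 kg/kg → 0.0057 × 34000 / 9.8 = 19.78 mm
Layer 680–640 hPa: Δp = 40 hPa = 4000 Pa, q̄ = 0.0023 kg/kg → 0.0023 × 4000 / 9.8 = 0.94 mm
Layer 640–520 hPa: Δp = 120 hPa = 12000 Pa, q̄ = 0.0022 kg/kg → 0.0022 × 12000 / 9.8 = 2.69 mm
Layer 520–400 hPa: Δp = 120 hPa = 12000 Pa, q̄ = 0.0017 kg/kg → 0.0017 × 12000 / 9.8 = 2.08 mm
PW = 19.78 + 0.94 + 2.69 + 2.08 = 25.49 ≈ 25.5 mm.
Rainfall = ε × PW = 0.4 × 25.5 = 10.2 mm.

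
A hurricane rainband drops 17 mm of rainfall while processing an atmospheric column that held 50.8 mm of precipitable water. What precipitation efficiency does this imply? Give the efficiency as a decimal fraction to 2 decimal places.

ε ≈ 0.33

ε = rainfall / PW = 17 / 50.8 = 0.33.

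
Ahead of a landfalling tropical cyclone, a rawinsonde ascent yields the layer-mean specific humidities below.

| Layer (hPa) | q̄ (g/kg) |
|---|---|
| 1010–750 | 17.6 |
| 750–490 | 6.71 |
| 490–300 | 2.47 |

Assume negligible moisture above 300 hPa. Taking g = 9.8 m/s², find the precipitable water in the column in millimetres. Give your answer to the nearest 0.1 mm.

PW ≈ 69.3 mm

Precipitable water is the column-integrated vapour mass per unit area: PW = (1/g) Σ q̄ Δp, with q in kg/kg and Δp in Pa (1 kg/m² of water = 1 mm).
Layer 1010–750 hPa: Δp = 260 hPa = 26000 Pa, q̄ = 0.0176 kg/kg → 0.0176 × 26000 / 9.8 = 46.69 mm
Layer 750–490 hPa: Δp = 260 hPa = 26000 Pa, q̄ = 0.00671 kg/kg → 0.00671 × 26000 / 9.8 = 17.80 mm
Layer 490–300 hPa: Δp = 190 hPa = 19000 Pa, q̄ = 0.00247 kg/kg → 0.00247 × 19000 / 9.8 = 4.79 mm
PW = 46.69 + 17.80 + 4.79 = 69.28 ≈ 69.3 mm.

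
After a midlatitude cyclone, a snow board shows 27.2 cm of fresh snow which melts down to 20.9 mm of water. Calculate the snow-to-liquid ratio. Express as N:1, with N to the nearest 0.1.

ratio ≈ 13.0

Ratio = snow depth / SWE = 272 mm / 20.9 mm = 13.0, i.e. 13.0:1.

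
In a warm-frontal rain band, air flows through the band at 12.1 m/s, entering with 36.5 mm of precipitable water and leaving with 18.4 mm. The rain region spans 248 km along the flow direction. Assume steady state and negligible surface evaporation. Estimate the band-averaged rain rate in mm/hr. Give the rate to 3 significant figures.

Column moisture flux per unit crosswind length is F = V × PW.
Inflow: F_in = 12.1 × 36.5 = 441.65 mm·m/s
Outflow: F_out = 12.1 × 18.4 = 222.64 mm·m/s
Steady-state rate R = (F_in − F_out)/L = (441.65 − 222.64) / 248000 m = 8.831e-04 mm/s.
R = 8.831e-04 × 3600 = 3.18 mm/hr.

R ≈ 3.18 mm/hr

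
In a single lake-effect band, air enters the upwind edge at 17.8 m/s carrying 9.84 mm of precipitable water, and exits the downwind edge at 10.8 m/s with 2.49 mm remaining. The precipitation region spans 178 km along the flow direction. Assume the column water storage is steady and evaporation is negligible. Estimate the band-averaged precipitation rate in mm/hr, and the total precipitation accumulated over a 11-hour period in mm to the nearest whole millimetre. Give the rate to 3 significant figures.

R ≈ 3.00 mm/hr; total ≈ 33 mm

Column moisture flux per unit crosswind length is F = V × PW.
Inflow: F_in = 17.8 × 9.84 = 175.152 mm·m/s
Outflow: F_out = 10.8 × 2.49 = 26.892 mm·m/s
Steady-state rate R = (F_in − F_out)/L = (175.152 − 26.892) / 178000 m = 8.329e-04 mm/s.
R = 8.329e-04 × 3600 = 3.00 mm/hr.
Over 11 h: total = 3.00 × 11 = 33 mm.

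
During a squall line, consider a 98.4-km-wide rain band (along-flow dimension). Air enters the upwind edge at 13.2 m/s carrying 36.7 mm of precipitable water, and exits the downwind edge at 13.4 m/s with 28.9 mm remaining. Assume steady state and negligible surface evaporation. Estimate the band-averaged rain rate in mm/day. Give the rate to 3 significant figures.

Column moisture flux per unit crosswind length is F = V × PW.
Inflow: F_in = 13.2 × 36.7 = 484.44 mm·m/s
Outflow: F_out = 13.4 × 28.9 = 387.26 mm·m/s
Steady-state rate R = (F_in − F_out)/L = (484.44 − 387.26) / 98400 m = 9.876e-04 mm/s.
R = 9.876e-04 × 3600 × 24 = 85.3 mm/day.

R ≈ 85.3 mm/day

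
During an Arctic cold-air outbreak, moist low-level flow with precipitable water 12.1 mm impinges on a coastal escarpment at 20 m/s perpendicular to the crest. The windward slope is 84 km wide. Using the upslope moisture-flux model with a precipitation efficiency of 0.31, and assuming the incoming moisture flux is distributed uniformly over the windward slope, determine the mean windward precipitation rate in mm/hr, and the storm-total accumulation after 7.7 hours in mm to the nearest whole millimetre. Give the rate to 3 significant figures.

R ≈ 3.22 mm/hr; total ≈ 25 mm

Incoming column moisture flux per unit ridge length: F = V × PW = 20 × 12.1 = 242 mm·m/s.
Spread over the 84 km slope with efficiency ε = 0.31: R = ε·F/W = 0.31 × 242 / 84000 m = 8.931e-04 mm/s.
R = 8.931e-04 × 3600 = 3.22 mm/hr.
Over 7.7 h: total = 3.22 × 7.7 = 24.794 ≈ 25 mm.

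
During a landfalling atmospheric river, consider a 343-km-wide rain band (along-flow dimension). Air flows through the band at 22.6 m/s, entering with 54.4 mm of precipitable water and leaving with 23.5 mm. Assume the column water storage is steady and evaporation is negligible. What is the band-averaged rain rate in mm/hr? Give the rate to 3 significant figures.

Column moisture flux per unit crosswind length is F = V × PW.
Inflow: F_in = 22.6 × 54.4 = 1229.44 mm·m/s
Outflow: F_out = 22.6 × 23.5 = 531.1 mm·m/s
Steady-state rate R = (F_in − F_out)/L = (1229.44 − 531.1) / 343000 m = 2.036e-03 mm/s.
R = 2.036e-03 × 3600 = 7.33 mm/hr.

R ≈ 7.33 mm/hr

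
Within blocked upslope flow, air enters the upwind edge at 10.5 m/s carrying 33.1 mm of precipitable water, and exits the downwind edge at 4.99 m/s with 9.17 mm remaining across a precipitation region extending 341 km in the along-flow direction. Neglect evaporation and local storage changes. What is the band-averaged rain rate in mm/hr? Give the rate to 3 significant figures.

Column moisture flux per unit crosswind length is F = V × PW.
Inflow: F_in = 10.5 × 33.1 = 347.55 mm·m/s
Outflow: F_out = 4.99 × 9.17 = 45.7583 mm·m/s
Steady-state rate R = (F_in − F_out)/L = (347.55 − 45.7583) / 341000 m = 8.850e-04 mm/s.
R = 8.850e-04 × 3600 = 3.19 mm/hr.

R ≈ 3.19 mm/hr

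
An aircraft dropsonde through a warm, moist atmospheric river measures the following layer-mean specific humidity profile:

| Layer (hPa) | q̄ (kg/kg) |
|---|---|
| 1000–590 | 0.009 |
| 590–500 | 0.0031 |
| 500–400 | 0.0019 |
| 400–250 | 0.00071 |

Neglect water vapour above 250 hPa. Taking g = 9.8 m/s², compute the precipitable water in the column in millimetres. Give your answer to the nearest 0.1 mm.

PW ≈ 43.5 mm

Precipitable water is the column-integrated vapour mass per unit area: PW = (1/g) Σ q̄ Δp, with q in kg/kg and Δp in Pa (1 kg/m² of water = 1 mm).
Layer 1000–590 hPa: Δp = 410 hPa = 41000 Pa, q̄ = 0.009 kg/kg → 0.009 × 41000 / 9.8 = 37.65 mm
Layer 590–500 hPa: Δp = 90 hPa = 9000 Pa, q̄ = 0.0031 kg/kg → 0.0031 × 9000 / 9.8 = 2.85 mm
Layer 500–400 hPa: Δp = 100 hPa = 10000 Pa, q̄ = 0.0019 kg/kg → 0.0019 × 10000 / 9.8 = 1.94 mm
Layer 400–250 hPa: Δp = 150 hPa = 15000 Pa, q̄ = 0.00071 kg/kg → 0.00071 × 15000 / 9.8 = 1.09 mm
PW = 37.65 + 2.85 + 1.94 + 1.09 = 43.53 ≈ 43.5 mm.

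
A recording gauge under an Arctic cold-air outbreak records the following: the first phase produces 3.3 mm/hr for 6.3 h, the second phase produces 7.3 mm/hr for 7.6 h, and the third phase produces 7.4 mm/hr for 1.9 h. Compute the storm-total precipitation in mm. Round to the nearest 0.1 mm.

total ≈ 90.3 mm

Total = Σ Rᵢ Δtᵢ = 3.3 × 6.3 + 7.3 × 7.6 + 7.4 × 1.9
      = 20.79 + 55.48 + 14.06 = 90.3 mm.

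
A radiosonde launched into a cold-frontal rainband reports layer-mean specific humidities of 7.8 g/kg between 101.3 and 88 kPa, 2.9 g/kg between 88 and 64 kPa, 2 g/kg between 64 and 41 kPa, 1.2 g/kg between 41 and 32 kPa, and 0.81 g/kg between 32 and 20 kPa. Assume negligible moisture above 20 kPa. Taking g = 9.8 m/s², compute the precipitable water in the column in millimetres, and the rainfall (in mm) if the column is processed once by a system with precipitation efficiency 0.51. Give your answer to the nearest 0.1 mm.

Precipitable water is the column-integrated vapour mass per unit area: PW = (1/g) Σ q̄ Δp, with q in kg/kg and Δp in Pa (1 kg/m² of water = 1 mm).
Layer 101.3–88 kPa: Δp = 133 hPa = 13300 Pa, q̄ = 0.0078 kg/kg → 0.0078 × 13300 / 9.8 = 10.59 mm
Layer 88–64 kPa: Δp = 240 hPa = 24000 Pa, q̄ = 0.0029 kg/kg → 0.0029 × 24000 / 9.8 = 7.10 mm
Layer 64–41 kPa: Δp = 230 hPa = 23000 Pa, q̄ = 0.002 kg/kg → 0.002 × 23000 / 9.8 = 4.69 mm
Layer 41–32 kPa: Δp = 90 hPa = 9000 Pa, q̄ = 0.0012 kg/kg → 0.0012 × 9000 / 9.8 = 1.10 mm
Layer 32–20 kPa: Δp = 120 hPa = 12000 Pa, q̄ = 0.00081 kg/kg → 0.00081 × 12000 / 9.8 = 0.99 mm
PW = 10.59 + 7.10 + 4.69 + 1.10 + 0.99 = 24.47 ≈ 24.5 mm.
Rainfall = ε × PW = 0.51 × 24.5 = 12.5 mm.

PW ≈ 24.5 mm; rainfall ≈ 12.5 mm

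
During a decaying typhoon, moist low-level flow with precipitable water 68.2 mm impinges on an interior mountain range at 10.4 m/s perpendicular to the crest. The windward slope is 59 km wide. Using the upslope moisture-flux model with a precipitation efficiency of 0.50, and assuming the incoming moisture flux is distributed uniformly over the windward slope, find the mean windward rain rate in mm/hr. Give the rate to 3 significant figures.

Incoming column moisture flux per unit ridge length: F = V × PW = 10.4 × 68.2 = 709.28 mm·m/s.
Spread over the 59 km slope with efficiency ε = 0.50: R = ε·F/W = 0.50 × 709.28 / 59000 m = 6.011e-03 mm/s.
R = 6.011e-03 × 3600 = 21.6 mm/hr.

R ≈ 21.6 mm/hr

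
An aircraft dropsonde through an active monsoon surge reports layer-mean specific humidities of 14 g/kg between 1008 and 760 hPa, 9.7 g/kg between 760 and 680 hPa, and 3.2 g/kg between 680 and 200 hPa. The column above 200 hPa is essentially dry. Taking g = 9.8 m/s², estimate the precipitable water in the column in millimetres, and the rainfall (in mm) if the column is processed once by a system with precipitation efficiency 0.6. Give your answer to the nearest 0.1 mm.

PW ≈ 59.0 mm; rainfall ≈ 35.4 mm

Precipitable water is the column-integrated vapour mass per unit area: PW = (1/g) Σ q̄ Δp, with q in kg/kg and Δp in Pa (1 kg/m² of water = 1 mm).
Layer 1008–760 hPa: Δp = 248 hPa = 24800 Pa, q̄ = 0.014 kg/kg → 0.014 × 24800 / 9.8 = 35.43 mm
Layer 760–680 hPa: Δp = 80 hPa = 8000 Pa, q̄ = 0.0097 kg/kg → 0.0097 × 8000 / 9.8 = 7.92 mm
Layer 680–200 hPa: Δp = 480 hPa = 48000 Pa, q̄ = 0.0032 kg/kg → 0.0032 × 48000 / 9.8 = 15.67 mm
PW = 35.43 + 7.92 + 15.67 = 59.02 ≈ 59.0 mm.
Rainfall = ε × PW = 0.6 × 59.0 = 35.4 mm.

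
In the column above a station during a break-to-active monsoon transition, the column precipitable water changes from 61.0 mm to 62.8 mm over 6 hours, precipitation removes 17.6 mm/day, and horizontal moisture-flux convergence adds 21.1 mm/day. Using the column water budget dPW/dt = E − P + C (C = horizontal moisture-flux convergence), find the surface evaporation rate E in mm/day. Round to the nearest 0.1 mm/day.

E ≈ 3.7 mm/day

dPW/dt = (62.8 − 61.0) mm / (6/24 day) = +7.200 mm/day.
E = dPW/dt + P − C = (+7.200) + 17.6 − (21.1) = 3.7 mm/day.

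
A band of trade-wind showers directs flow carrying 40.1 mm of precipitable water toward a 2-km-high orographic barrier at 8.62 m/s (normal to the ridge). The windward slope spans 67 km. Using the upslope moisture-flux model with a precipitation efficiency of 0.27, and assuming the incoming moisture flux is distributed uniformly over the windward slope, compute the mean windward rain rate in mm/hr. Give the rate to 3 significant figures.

Incoming column moisture flux per unit ridge length: F = V × PW = 8.62 × 40.1 = 345.662 mm·m/s.
Spread over the 67 km slope with efficiency ε = 0.27: R = ε·F/W = 0.27 × 345.662 / 67000 m = 1.393e-03 mm/s.
R = 1.393e-03 × 3600 = 5.01 mm/hr.

R ≈ 5.01 mm/hr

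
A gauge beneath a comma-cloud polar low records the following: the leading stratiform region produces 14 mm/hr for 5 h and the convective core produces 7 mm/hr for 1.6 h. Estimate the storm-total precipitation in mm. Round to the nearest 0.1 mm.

Total = Σ Rᵢ Δtᵢ = 14 × 5 + 7 × 1.6
      = 70 + 11.2 = 81.2 mm.

total ≈ 81.2 mm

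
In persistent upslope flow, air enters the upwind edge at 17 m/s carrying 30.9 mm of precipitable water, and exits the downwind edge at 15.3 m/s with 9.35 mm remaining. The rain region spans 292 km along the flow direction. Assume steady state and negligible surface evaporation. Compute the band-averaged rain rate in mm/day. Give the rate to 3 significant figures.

R ≈ 113 mm/day

Column moisture flux per unit crosswind length is F = V × PW.
Inflow: F_in = 17 × 30.9 = 525.3 mm·m/s
Outflow: F_out = 15.3 × 9.35 = 143.055 mm·m/s
Steady-state rate R = (F_in − F_out)/L = (525.3 − 143.055) / 292000 m = 1.309e-03 mm/s.
R = 1.309e-03 × 3600 × 24 = 113 mm/day.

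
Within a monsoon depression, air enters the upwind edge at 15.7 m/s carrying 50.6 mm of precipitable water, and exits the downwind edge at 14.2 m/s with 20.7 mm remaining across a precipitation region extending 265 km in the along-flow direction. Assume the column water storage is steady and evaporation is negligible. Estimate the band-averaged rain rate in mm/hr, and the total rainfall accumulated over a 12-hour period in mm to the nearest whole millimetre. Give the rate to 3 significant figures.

R ≈ 6.80 mm/hr; total ≈ 82 mm

Column moisture flux per unit crosswind length is F = V × PW.
Inflow: F_in = 15.7 × 50.6 = 794.42 mm·m/s
Outflow: F_out = 14.2 × 20.7 = 293.94 mm·m/s
Steady-state rate R = (F_in − F_out)/L = (794.42 − 293.94) / 265000 m = 1.889e-03 mm/s.
R = 1.889e-03 × 3600 = 6.80 mm/hr.
Over 12 h: total = 6.80 × 12 = 81.6 ≈ 82 mm.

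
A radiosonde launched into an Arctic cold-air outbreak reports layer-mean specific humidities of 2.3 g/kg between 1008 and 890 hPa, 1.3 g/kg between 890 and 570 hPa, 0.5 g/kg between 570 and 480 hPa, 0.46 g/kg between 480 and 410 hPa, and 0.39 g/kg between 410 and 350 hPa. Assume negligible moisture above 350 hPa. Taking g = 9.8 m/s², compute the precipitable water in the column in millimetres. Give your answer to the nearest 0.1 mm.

Precipitable water is the column-integrated vapour mass per unit area: PW = (1/g) Σ q̄ Δp, with q in kg/kg and Δp in Pa (1 kg/m² of water = 1 mm).
Layer 1008–890 hPa: Δp = 118 hPa = 11800 Pa, q̄ = 0.0023 kg/kg → 0.0023 × 11800 / 9.8 = 2.77 mm
Layer 890–570 hPa: Δp = 320 hPa = 32000 Pa, q̄ = 0.0013 kg/kg → 0.0013 × 32000 / 9.8 = 4.24 mm
Layer 570–480 hPa: Δp = 90 hPa = 9000 Pa, q̄ = 0.0005 kg/kg → 0.0005 × 9000 / 9.8 = 0.46 mm
Layer 480–410 hPa: Δp = 70 hPa = 7000 Pa, q̄ = 0.00046 kg/kg → 0.00046 × 7000 / 9.8 = 0.33 mm
Layer 410–350 hPa: Δp = 60 hPa = 6000 Pa, q̄ = 0.00039 kg/kg → 0.00039 × 6000 / 9.8 = 0.24 mm
PW = 2.77 + 4.24 + 0.46 + 0.33 + 0.24 = 8.04 ≈ 8.0 mm.

PW ≈ 8.0 mm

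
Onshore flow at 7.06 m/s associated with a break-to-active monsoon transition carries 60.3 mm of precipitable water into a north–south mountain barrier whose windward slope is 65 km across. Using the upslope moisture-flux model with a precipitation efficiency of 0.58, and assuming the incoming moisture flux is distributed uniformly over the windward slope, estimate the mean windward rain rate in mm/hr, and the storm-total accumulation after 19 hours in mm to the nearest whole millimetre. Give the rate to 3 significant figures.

Incoming column moisture flux per unit ridge length: F = V × PW = 7.06 × 60.3 = 425.718 mm·m/s.
Spread over the 65 km slope with efficiency ε = 0.58: R = ε·F/W = 0.58 × 425.718 / 65000 m = 3.799e-03 mm/s.
R = 3.799e-03 × 3600 = 13.7 mm/hr.
Over 19 h: total = 13.7 × 19 = 260.3 ≈ 260 mm.

R ≈ 13.7 mm/hr; total ≈ 260 mm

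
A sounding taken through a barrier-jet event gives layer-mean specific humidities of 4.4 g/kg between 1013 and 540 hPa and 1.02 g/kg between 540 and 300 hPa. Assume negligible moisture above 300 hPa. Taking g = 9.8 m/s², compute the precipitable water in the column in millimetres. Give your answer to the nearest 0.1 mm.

Precipitable water is the column-integrated vapour mass per unit area: PW = (1/g) Σ q̄ Δp, with q in kg/kg and Δp in Pa (1 kg/m² of water = 1 mm).
Layer 1013–540 hPa: Δp = 473 hPa = 47300 Pa, q̄ = 0.0044 kg/kg → 0.0044 × 47300 / 9.8 = 21.24 mm
Layer 540–300 hPa: Δp = 240 hPa = 24000 Pa, q̄ = 0.00102 kg/kg → 0.00102 × 24000 / 9.8 = 2.50 mm
PW = 21.24 + 2.50 = 23.74 ≈ 23.7 mm.

PW ≈ 23.7 mm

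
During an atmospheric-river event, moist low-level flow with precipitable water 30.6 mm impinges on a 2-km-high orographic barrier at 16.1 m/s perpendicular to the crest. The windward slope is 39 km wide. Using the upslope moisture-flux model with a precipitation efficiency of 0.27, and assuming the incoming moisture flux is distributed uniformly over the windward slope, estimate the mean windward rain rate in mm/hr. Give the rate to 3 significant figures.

Incoming column moisture flux per unit ridge length: F = V × PW = 16.1 × 30.6 = 492.66 mm·m/s.
Spread over the 39 km slope with efficiency ε = 0.27: R = ε·F/W = 0.27 × 492.66 / 39000 m = 3.411e-03 mm/s.
R = 3.411e-03 × 3600 = 12.3 mm/hr.

R ≈ 12.3 mm/hr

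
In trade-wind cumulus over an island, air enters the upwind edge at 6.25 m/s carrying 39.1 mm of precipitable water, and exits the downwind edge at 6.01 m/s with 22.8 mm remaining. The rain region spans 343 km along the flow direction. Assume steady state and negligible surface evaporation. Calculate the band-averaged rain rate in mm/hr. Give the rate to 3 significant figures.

R ≈ 1.13 mm/hr

Column moisture flux per unit crosswind length is F = V × PW.
Inflow: F_in = 6.25 × 39.1 = 244.375 mm·m/s
Outflow: F_out = 6.01 × 22.8 = 137.028 mm·m/s
Steady-state rate R = (F_in − F_out)/L = (244.375 − 137.028) / 343000 m = 3.130e-04 mm/s.
R = 3.130e-04 × 3600 = 1.13 mm/hr.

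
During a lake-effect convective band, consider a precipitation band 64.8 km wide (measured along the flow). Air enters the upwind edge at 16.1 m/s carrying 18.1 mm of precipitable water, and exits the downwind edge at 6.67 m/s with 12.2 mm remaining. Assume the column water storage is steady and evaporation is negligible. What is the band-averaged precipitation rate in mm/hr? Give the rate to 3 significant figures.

Column moisture flux per unit crosswind length is F = V × PW.
Inflow: F_in = 16.1 × 18.1 = 291.41 mm·m/s
Outflow: F_out = 6.67 × 12.2 = 81.374 mm·m/s
Steady-state rate R = (F_in − F_out)/L = (291.41 − 81.374) / 64800 m = 3.241e-03 mm/s.
R = 3.241e-03 × 3600 = 11.7 mm/hr.

R ≈ 11.7 mm/hr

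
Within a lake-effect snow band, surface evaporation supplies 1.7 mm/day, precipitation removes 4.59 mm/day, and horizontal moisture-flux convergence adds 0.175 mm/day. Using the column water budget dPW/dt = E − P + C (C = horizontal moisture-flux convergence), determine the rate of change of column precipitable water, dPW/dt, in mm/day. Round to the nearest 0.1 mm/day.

dPW/dt = E − P + C = 1.7 − 4.59 + (0.175) = -2.7 mm/day.

dPW/dt ≈ -2.7 mm/day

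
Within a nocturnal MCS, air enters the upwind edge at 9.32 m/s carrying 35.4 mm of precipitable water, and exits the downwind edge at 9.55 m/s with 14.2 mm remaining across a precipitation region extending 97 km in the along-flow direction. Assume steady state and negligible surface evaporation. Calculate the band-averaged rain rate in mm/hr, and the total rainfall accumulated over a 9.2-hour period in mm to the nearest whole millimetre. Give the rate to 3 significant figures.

R ≈ 7.21 mm/hr; total ≈ 66 mm

Column moisture flux per unit crosswind length is F = V × PW.
Inflow: F_in = 9.32 × 35.4 = 329.928 mm·m/s
Outflow: F_out = 9.55 × 14.2 = 135.61 mm·m/s
Steady-state rate R = (F_in − F_out)/L = (329.928 − 135.61) / 97000 m = 2.003e-03 mm/s.
R = 2.003e-03 × 3600 = 7.21 mm/hr.
Over 9.2 h: total = 7.21 × 9.2 = 66.332 ≈ 66 mm.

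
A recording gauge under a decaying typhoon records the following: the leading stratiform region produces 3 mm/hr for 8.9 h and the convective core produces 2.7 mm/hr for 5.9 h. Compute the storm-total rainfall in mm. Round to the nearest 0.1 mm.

Total = Σ Rᵢ Δtᵢ = 3 × 8.9 + 2.7 × 5.9
      = 26.7 + 15.93 = 42.6 mm.

total ≈ 42.6 mm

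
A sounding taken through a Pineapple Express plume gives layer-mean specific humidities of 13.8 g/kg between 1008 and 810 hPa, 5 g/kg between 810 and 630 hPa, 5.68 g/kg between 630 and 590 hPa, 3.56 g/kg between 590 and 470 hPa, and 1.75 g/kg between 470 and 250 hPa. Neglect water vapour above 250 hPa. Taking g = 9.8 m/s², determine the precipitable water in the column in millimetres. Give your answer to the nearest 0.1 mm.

PW ≈ 47.7 mm

Precipitable water is the column-integrated vapour mass per unit area: PW = (1/g) Σ q̄ Δp, with q in kg/kg and Δp in Pa (1 kg/m² of water = 1 mm).
Layer 1008–810 hPa: Δp = 198 hPa = 19800 Pa, q̄ = 0.0138 kg/kg → 0.0138 × 19800 / 9.8 = 27.88 mm
Layer 810–630 hPa: Δp = 180 hPa = 18000 Pa, q̄ = 0.005 kg/kg → 0.005 × 18000 / 9.8 = 9.18 mm
Layer 630–590 hPa: Δp = 40 hPa = 4000 Pa, q̄ = 0.00568 kg/kg → 0.00568 × 4000 / 9.8 = 2.32 mm
Layer 590–470 hPa: Δp = 120 hPa = 12000 Pa, q̄ = 0.00356 kg/kg → 0.00356 × 12000 / 9.8 = 4.36 mm
Layer 470–250 hPa: Δp = 220 hPa = 22000 Pa, q̄ = 0.00175 kg/kg → 0.00175 × 22000 / 9.8 = 3.93 mm
PW = 27.88 + 9.18 + 2.32 + 4.36 + 3.93 = 47.67 ≈ 47.7 mm.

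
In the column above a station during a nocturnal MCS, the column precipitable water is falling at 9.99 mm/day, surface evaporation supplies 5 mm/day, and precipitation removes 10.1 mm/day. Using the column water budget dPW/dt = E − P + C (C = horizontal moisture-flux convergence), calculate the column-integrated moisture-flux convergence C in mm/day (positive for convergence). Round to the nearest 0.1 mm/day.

C ≈ -4.9 mm/day

dPW/dt = -9.99 mm/day.
C = dPW/dt − E + P = (-9.99) − 5 + 10.1 = -4.9 mm/day.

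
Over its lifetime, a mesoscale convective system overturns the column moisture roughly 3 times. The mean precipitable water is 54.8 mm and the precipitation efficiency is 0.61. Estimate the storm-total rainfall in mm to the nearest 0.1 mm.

rainfall ≈ 100.3 mm

Each cycle deposits ε × PW = 0.61 × 54.8 = 33.428 mm.
Over 3 cycles: 3 × 33.428 = 100.3 mm.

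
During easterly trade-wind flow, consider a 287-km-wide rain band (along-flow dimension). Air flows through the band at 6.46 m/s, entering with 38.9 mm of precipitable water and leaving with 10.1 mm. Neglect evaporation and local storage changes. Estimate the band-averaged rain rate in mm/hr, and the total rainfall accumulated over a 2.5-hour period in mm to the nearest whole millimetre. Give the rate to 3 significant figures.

Column moisture flux per unit crosswind length is F = V × PW.
Inflow: F_in = 6.46 × 38.9 = 251.294 mm·m/s
Outflow: F_out = 6.46 × 10.1 = 65.246 mm·m/s
Steady-state rate R = (F_in − F_out)/L = (251.294 − 65.246) / 287000 m = 6.483e-04 mm/s.
R = 6.483e-04 × 3600 = 2.33 mm/hr.
Over 2.5 h: total = 2.33 × 2.5 = 5.825 ≈ 6 mm.

R ≈ 2.33 mm/hr; total ≈ 6 mm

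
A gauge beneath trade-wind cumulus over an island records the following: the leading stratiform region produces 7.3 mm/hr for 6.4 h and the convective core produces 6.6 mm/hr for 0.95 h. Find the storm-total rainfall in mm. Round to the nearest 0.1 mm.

Total = Σ Rᵢ Δtᵢ = 7.3 × 6.4 + 6.6 × 0.95
      = 46.72 + 6.27 = 53.0 mm.

total ≈ 53.0 mm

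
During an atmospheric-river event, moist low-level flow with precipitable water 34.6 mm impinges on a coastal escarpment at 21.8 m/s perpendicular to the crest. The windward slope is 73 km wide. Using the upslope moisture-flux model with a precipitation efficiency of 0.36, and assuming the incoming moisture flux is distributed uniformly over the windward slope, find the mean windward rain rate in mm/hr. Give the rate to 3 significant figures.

R ≈ 13.4 mm/hr

Incoming column moisture flux per unit ridge length: F = V × PW = 21.8 × 34.6 = 754.28 mm·m/s.
Spread over the 73 km slope with efficiency ε = 0.36: R = ε·F/W = 0.36 × 754.28 / 73000 m = 3.720e-03 mm/s.
R = 3.720e-03 × 3600 = 13.4 mm/hr.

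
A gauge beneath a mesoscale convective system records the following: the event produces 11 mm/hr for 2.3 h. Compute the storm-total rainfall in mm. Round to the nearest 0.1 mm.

total ≈ 25.3 mm

Total = Σ Rᵢ Δtᵢ = 11 × 2.3
      = 25.3 = 25.3 mm.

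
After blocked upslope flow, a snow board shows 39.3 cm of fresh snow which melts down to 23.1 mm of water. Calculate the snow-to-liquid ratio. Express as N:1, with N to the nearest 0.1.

ratio ≈ 17.0

Ratio = snow depth / SWE = 393 mm / 23.1 mm = 17.0, i.e. 17.0:1.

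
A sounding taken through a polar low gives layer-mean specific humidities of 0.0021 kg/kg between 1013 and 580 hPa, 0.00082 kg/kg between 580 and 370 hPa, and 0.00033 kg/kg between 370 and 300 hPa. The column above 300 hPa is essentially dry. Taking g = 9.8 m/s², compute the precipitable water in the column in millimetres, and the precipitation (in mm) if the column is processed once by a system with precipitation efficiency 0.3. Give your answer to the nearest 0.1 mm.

PW ≈ 11.3 mm; precipitation ≈ 3.4 mm

Precipitable water is the column-integrated vapour mass per unit area: PW = (1/g) Σ q̄ Δp, with q in kg/kg and Δp in Pa (1 kg/m² of water = 1 mm).
Layer 1013–580 hPa: Δp = 433 hPa = 43300 Pa, q̄ = 0.0021 kg/kg → 0.0021 × 43300 / 9.8 = 9.28 mm
Layer 580–370 hPa: Δp = 210 hPa = 21000 Pa, q̄ = 0.00082 kg/kg → 0.00082 × 21000 / 9.8 = 1.76 mm
Layer 370–300 hPa: Δp = 70 hPa = 7000 Pa, q̄ = 0.00033 kg/kg → 0.00033 × 7000 / 9.8 = 0.24 mm
PW = 9.28 + 1.76 + 0.24 = 11.28 ≈ 11.3 mm.
Precipitation = ε × PW = 0.3 × 11.3 = 3.4 mm.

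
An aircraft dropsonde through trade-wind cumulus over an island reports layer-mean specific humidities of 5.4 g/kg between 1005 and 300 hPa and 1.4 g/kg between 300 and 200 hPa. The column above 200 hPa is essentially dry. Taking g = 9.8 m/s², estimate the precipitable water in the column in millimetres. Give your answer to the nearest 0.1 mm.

Precipitable water is the column-integrated vapour mass per unit area: PW = (1/g) Σ q̄ Δp, with q in kg/kg and Δp in Pa (1 kg/m² of water = 1 mm).
Layer 1005–300 hPa: Δp = 705 hPa = 70500 Pa, q̄ = 0.0054 kg/kg → 0.0054 × 70500 / 9.8 = 38.85 mm
Layer 300–200 hPa: Δp = 100 hPa = 10000 Pa, q̄ = 0.0014 kg/kg → 0.0014 × 10000 / 9.8 = 1.43 mm
PW = 38.85 + 1.43 = 40.28 ≈ 40.3 mm.

PW ≈ 40.3 mm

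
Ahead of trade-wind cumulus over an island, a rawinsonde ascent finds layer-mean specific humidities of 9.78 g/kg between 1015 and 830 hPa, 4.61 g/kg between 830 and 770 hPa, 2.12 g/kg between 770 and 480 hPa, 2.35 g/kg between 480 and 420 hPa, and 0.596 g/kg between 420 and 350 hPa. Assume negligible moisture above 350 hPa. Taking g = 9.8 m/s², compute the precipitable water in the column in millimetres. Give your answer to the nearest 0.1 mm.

PW ≈ 29.4 mm

Precipitable water is the column-integrated vapour mass per unit area: PW = (1/g) Σ q̄ Δp, with q in kg/kg and Δp in Pa (1 kg/m² of water = 1 mm).
Layer 1015–830 hPa: Δp = 185 hPa = 18500 Pa, q̄ = 0.00978 kg/kg → 0.00978 × 18500 / 9.8 = 18.46 mm
Layer 830–770 hPa: Δp = 60 hPa = 6000 Pa, q̄ = 0.00461 kg/kg → 0.00461 × 6000 / 9.8 = 2.82 mm
Layer 770–480 hPa: Δp = 290 hPa = 29000 Pa, q̄ = 0.00212 kg/kg → 0.00212 × 29000 / 9.8 = 6.27 mm
Layer 480–420 hPa: Δp = 60 hPa = 6000 Pa, q̄ = 0.00235 kg/kg → 0.00235 × 6000 / 9.8 = 1.44 mm
Layer 420–350 hPa: Δp = 70 hPa = 7000 Pa, q̄ = 0.000596 kg/kg → 0.000596 × 7000 / 9.8 = 0.43 mm
PW = 18.46 + 2.82 + 6.27 + 1.44 + 0.43 = 29.42 ≈ 29.4 mm.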